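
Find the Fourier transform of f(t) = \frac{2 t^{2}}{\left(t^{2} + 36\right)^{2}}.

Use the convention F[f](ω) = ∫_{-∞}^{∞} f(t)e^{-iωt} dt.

F(ω) = \frac{\pi \left(1 - 6 \left|{\omega}\right|\right) e^{- 6 \left|{\omega}\right|}}{6}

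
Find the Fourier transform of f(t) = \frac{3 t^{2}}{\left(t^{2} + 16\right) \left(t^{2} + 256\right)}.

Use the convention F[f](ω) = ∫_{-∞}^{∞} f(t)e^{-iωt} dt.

F(ω) = \frac{\pi \left(4 - e^{12 \left|{\omega}\right|}\right) e^{- 16 \left|{\omega}\right|}}{20}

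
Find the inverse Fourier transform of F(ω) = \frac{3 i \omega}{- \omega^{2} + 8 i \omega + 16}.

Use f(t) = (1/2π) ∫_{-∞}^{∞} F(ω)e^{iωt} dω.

f(t) = 3 \left(1 - 4 t\right) e^{- 4 t} u\left(t\right)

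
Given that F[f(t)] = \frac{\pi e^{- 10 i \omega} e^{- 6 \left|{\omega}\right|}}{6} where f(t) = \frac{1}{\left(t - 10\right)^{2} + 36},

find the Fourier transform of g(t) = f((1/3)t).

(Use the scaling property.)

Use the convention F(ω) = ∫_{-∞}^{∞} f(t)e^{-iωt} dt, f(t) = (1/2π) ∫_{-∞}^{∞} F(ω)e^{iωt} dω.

F[g](ω) = \frac{\pi e^{- 30 i \omega - 18 \left|{\omega}\right|}}{2}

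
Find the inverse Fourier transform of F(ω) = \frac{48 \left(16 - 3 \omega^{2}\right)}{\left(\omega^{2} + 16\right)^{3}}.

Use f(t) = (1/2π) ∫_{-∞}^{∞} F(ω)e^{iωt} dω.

f(t) = 3 t^{2} e^{- 4 \left|{t}\right|}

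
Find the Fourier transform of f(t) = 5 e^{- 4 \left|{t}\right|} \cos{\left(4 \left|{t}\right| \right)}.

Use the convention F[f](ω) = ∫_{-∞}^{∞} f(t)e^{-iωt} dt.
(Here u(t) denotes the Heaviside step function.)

F(ω) = \frac{40 \left(\omega^{2} + 32\right)}{\omega^{4} + 1024}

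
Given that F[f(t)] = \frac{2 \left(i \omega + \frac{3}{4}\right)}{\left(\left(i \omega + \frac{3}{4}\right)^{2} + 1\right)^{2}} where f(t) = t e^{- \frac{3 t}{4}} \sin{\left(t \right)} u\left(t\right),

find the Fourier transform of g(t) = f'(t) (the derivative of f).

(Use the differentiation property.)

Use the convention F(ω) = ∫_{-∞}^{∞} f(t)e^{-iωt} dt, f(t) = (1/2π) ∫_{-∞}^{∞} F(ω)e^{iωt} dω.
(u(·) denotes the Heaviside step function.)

F[g](ω) = \frac{128 i \omega \left(4 i \omega + 3\right)}{\left(\left(4 i \omega + 3\right)^{2} + 16\right)^{2}}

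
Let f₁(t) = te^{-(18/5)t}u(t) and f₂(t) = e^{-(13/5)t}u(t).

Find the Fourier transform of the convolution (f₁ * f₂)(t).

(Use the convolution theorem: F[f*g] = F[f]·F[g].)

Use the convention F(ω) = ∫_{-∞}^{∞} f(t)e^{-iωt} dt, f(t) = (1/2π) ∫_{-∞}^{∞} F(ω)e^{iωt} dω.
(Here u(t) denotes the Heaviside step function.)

F[f₁*f₂](ω) = \frac{125}{\left(5 i \omega + 13\right) \left(5 i \omega + 18\right)^{2}}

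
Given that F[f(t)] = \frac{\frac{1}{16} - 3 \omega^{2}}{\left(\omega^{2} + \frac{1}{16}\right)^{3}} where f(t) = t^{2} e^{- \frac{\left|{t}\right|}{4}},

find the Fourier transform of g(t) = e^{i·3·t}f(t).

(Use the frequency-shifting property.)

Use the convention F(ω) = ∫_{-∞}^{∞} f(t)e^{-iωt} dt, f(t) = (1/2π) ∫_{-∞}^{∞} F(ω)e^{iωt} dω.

F[g](ω) = \frac{256 \left(1 - 48 \left(\omega - 3\right)^{2}\right)}{\left(16 \left(\omega - 3\right)^{2} + 1\right)^{3}}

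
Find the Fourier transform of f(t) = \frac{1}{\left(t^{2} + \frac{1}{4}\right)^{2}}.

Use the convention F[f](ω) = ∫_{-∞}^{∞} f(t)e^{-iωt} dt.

F(ω) = 2 \pi \left(\left|{\omega}\right| + 2\right) e^{- \frac{\left|{\omega}\right|}{2}}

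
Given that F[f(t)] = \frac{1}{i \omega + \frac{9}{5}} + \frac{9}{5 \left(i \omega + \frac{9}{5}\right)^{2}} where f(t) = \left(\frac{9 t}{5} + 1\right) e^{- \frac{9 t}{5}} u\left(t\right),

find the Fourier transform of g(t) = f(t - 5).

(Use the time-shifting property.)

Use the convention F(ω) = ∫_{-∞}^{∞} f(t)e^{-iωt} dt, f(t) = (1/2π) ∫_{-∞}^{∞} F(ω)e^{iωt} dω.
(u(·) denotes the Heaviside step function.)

F[g](ω) = \frac{5 \left(- 5 i \omega - 18\right) e^{- 5 i \omega}}{25 \omega^{2} - 90 i \omega - 81}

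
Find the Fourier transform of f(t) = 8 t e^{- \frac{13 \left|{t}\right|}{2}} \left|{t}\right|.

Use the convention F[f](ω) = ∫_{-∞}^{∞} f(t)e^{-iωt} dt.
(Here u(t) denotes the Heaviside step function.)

F(ω) = \frac{512 i \omega \left(4 \omega^{2} - 507\right)}{\left(4 \omega^{2} + 169\right)^{3}}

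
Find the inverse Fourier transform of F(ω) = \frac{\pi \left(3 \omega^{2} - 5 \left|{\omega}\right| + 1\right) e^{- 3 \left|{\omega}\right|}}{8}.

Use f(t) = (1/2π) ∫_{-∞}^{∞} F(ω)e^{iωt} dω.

f(t) = \frac{t^{4}}{\left(t^{2} + 9\right)^{3}}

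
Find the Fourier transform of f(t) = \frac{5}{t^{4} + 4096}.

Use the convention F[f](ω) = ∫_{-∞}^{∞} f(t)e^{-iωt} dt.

F(ω) = \frac{5 \pi e^{- 4 \sqrt{2} \left|{\omega}\right|} \sin{\left(4 \sqrt{2} \left|{\omega}\right| + \frac{\pi}{4} \right)}}{512}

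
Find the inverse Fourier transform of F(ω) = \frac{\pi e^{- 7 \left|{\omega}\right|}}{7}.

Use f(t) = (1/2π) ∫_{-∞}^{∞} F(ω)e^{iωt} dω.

f(t) = \frac{1}{t^{2} + 49}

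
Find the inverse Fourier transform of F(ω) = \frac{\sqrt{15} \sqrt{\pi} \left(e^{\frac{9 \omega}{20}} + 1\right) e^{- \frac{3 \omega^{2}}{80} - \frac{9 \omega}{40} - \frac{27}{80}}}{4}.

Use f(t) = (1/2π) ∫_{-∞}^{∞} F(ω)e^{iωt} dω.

f(t) = 5 e^{- \frac{20 t^{2}}{3}} \cos{\left(3 t \right)}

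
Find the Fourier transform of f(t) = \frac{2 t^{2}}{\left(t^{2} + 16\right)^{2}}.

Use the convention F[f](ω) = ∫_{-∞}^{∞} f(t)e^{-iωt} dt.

F(ω) = \frac{\pi \left(1 - 4 \left|{\omega}\right|\right) e^{- 4 \left|{\omega}\right|}}{4}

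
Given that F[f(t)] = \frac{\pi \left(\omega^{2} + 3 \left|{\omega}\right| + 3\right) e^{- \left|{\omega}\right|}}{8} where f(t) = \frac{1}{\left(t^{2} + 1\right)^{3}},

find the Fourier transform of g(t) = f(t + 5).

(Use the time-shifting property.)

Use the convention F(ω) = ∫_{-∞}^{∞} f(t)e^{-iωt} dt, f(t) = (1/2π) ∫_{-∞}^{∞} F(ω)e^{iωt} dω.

F[g](ω) = \frac{\pi \left(\omega^{2} + 3 \left|{\omega}\right| + 3\right) e^{5 i \omega - \left|{\omega}\right|}}{8}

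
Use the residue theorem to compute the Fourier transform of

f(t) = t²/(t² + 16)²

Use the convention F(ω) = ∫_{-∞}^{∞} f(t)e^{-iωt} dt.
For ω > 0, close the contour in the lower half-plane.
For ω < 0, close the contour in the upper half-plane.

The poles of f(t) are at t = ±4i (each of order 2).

Let g(z) = f(z)e^{-iωz}; for large |z| the factor e^{-iωz} decays in the lower half-plane when ω > 0 and in the upper half-plane when ω < 0.

Case ω > 0 (lower half-plane, clockwise contour ⇒ F(ω) = -2πi·ΣRes):
  Res_{z = - 4 i} g(z) = \frac{i \left(1 - 4 \omega\right) e^{- 4 \omega}}{16} (pole of order 2)
  F(ω) = -2πi·ΣRes = \frac{\pi \left(1 - 4 \omega\right) e^{- 4 \omega}}{8}

Case ω < 0 (upper half-plane, counterclockwise contour ⇒ F(ω) = +2πi·ΣRes):
  Res_{z = 4 i} g(z) = \frac{i \left(- 4 \omega - 1\right) e^{4 \omega}}{16} (pole of order 2)
  F(ω) = 2πi·ΣRes = \frac{\pi \left(4 \omega + 1\right) e^{4 \omega}}{8}

Both cases combine into a single formula in |ω|:

F(ω) = \frac{\pi \left(1 - 4 \left|{\omega}\right|\right) e^{- 4 \left|{\omega}\right|}}{8}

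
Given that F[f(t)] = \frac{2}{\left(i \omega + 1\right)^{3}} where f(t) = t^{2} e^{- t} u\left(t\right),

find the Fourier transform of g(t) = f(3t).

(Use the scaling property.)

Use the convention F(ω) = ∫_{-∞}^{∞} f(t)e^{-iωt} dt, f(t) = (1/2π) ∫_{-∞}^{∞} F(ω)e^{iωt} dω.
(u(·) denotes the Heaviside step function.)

F[g](ω) = \frac{18}{\left(i \omega + 3\right)^{3}}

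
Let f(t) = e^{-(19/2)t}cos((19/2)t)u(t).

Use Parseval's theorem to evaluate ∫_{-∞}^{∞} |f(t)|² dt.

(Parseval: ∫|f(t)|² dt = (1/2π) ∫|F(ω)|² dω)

∫|f(t)|² dt = \frac{3}{76}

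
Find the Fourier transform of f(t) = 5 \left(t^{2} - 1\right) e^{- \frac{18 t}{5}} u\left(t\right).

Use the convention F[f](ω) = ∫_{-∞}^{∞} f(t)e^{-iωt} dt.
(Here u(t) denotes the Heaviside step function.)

F(ω) = \frac{25 \left(250 i \omega - \left(5 i \omega + 18\right)^{3} + 900\right)}{\left(5 i \omega + 18\right)^{4}}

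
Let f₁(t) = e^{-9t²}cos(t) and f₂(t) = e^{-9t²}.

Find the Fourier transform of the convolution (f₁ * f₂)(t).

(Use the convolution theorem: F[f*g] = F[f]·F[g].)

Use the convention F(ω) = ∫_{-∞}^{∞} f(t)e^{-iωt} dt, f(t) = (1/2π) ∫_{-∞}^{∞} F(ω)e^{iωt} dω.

F[f₁*f₂](ω) = \frac{\pi \left(e^{\frac{\omega}{9}} + 1\right) e^{- \frac{\omega^{2}}{18} - \frac{\omega}{18} - \frac{1}{36}}}{18}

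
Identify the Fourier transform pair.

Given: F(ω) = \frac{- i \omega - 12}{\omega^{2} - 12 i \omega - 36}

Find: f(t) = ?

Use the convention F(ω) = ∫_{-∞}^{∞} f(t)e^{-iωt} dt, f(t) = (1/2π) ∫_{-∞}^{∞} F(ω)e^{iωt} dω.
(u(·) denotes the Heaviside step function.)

f(t) = \left(6 t + 1\right) e^{- 6 t} u\left(t\right)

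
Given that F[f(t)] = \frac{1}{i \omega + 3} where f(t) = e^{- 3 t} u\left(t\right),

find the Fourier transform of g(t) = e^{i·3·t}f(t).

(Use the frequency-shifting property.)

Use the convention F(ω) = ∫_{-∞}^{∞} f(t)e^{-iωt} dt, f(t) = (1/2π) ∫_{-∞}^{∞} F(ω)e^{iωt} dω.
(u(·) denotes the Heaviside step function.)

F[g](ω) = \frac{1}{i \left(\omega - 3\right) + 3}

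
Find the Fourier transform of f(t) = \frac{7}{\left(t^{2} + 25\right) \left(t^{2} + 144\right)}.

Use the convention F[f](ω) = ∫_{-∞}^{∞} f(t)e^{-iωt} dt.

F(ω) = \frac{\pi \left(12 e^{7 \left|{\omega}\right|} - 5\right) e^{- 12 \left|{\omega}\right|}}{1020}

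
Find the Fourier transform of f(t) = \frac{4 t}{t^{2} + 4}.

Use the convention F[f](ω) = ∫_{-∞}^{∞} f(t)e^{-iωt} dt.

F(ω) = - 4 i \pi e^{- 2 \left|{\omega}\right|} \operatorname{sign}{\left(\omega \right)}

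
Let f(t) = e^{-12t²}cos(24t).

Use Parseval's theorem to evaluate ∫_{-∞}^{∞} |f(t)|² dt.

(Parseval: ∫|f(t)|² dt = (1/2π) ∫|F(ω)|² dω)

∫|f(t)|² dt = \frac{\sqrt{6} \sqrt{\pi} \left(1 + e^{24}\right)}{24 e^{24}}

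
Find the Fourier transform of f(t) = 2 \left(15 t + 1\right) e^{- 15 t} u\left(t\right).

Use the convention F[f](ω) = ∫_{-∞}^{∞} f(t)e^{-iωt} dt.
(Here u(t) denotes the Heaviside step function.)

F(ω) = \frac{2 \left(- i \omega - 30\right)}{\omega^{2} - 30 i \omega - 225}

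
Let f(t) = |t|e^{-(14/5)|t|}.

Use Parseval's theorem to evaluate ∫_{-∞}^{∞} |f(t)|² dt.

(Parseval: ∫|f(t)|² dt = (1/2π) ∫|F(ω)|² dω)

∫|f(t)|² dt = \frac{125}{5488}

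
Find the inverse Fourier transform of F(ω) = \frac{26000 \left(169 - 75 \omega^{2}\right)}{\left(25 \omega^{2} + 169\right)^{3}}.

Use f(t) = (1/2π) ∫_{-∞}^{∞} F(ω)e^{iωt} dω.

f(t) = 4 t^{2} e^{- \frac{13 \left|{t}\right|}{5}}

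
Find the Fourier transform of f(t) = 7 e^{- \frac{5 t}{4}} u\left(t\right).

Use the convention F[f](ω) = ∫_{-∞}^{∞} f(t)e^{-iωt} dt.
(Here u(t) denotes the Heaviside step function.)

F(ω) = \frac{28}{4 i \omega + 5}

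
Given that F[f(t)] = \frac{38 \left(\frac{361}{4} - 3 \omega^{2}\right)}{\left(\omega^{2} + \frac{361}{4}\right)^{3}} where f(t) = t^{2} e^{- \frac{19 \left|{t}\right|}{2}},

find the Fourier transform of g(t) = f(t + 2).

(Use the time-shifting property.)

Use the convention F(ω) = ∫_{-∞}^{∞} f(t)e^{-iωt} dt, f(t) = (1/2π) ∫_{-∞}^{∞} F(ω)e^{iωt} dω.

F[g](ω) = \frac{\left(219488 - 7296 \omega^{2}\right) e^{2 i \omega}}{\left(4 \omega^{2} + 361\right)^{3}}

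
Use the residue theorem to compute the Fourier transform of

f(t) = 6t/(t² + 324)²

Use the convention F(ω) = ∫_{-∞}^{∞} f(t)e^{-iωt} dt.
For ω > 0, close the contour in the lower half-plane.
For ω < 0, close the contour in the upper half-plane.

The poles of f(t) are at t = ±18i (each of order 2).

Let g(z) = f(z)e^{-iωz}; for large |z| the factor e^{-iωz} decays in the lower half-plane when ω > 0 and in the upper half-plane when ω < 0.

Case ω > 0 (lower half-plane, clockwise contour ⇒ F(ω) = -2πi·ΣRes):
  Res_{z = - 18 i} g(z) = \frac{\omega e^{- 18 \omega}}{12} (pole of order 2)
  F(ω) = -2πi·ΣRes = - \frac{i \pi \omega e^{- 18 \omega}}{6}

Case ω < 0 (upper half-plane, counterclockwise contour ⇒ F(ω) = +2πi·ΣRes):
  Res_{z = 18 i} g(z) = - \frac{\omega e^{18 \omega}}{12} (pole of order 2)
  F(ω) = 2πi·ΣRes = - \frac{i \pi \omega e^{18 \omega}}{6}

Both cases combine into a single formula in |ω|:

F(ω) = - \frac{i \pi \omega e^{- 18 \left|{\omega}\right|}}{6}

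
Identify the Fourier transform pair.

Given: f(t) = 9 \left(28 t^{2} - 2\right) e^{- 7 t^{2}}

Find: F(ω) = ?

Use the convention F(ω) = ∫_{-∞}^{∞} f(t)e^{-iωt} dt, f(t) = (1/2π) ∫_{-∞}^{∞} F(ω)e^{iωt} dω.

F(ω) = - \frac{9 \sqrt{7} \sqrt{\pi} \omega^{2} e^{- \frac{\omega^{2}}{28}}}{49}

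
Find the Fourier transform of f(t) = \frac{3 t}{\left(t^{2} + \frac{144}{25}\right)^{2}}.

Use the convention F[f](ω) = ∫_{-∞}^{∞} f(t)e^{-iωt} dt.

F(ω) = - \frac{5 i \pi \omega e^{- \frac{12 \left|{\omega}\right|}{5}}}{8}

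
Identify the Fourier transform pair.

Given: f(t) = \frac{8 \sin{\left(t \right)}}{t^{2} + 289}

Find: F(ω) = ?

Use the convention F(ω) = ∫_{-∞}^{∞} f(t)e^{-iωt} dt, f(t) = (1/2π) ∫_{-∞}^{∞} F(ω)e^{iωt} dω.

F(ω) = \frac{4 i \pi e^{- 17 \left|{\omega + 1}\right|}}{17} - \frac{4 i \pi e^{- 17 \left|{\omega - 1}\right|}}{17}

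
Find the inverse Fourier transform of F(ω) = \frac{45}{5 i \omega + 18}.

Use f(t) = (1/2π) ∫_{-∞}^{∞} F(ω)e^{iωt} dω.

f(t) = 9 e^{- \frac{18 t}{5}} u\left(t\right)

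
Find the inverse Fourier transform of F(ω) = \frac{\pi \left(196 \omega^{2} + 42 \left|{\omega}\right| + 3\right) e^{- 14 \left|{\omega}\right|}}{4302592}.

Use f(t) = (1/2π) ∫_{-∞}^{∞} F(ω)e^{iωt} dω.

f(t) = \frac{1}{\left(t^{2} + 196\right)^{3}}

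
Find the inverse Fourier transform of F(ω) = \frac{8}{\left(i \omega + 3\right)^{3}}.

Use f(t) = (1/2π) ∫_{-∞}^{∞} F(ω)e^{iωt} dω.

f(t) = 4 t^{2} e^{- 3 t} u\left(t\right)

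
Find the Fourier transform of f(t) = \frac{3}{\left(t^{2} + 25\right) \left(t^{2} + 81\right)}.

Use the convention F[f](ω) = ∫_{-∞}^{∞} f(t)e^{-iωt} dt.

F(ω) = \frac{\pi \left(9 e^{4 \left|{\omega}\right|} - 5\right) e^{- 9 \left|{\omega}\right|}}{840}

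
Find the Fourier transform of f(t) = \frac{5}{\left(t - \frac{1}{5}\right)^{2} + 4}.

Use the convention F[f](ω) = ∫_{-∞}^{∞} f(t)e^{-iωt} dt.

F(ω) = \frac{5 \pi e^{- \frac{i \omega}{5} - 2 \left|{\omega}\right|}}{2}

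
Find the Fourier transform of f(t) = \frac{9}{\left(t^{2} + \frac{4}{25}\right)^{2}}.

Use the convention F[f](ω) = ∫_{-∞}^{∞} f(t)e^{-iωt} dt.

F(ω) = \frac{225 \pi \left(2 \left|{\omega}\right| + 5\right) e^{- \frac{2 \left|{\omega}\right|}{5}}}{16}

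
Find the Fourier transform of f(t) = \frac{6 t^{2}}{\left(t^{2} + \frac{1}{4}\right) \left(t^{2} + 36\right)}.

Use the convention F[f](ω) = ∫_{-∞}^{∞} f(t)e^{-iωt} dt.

F(ω) = \frac{144 \pi e^{- 6 \left|{\omega}\right|}}{143} - \frac{12 \pi e^{- \frac{\left|{\omega}\right|}{2}}}{143}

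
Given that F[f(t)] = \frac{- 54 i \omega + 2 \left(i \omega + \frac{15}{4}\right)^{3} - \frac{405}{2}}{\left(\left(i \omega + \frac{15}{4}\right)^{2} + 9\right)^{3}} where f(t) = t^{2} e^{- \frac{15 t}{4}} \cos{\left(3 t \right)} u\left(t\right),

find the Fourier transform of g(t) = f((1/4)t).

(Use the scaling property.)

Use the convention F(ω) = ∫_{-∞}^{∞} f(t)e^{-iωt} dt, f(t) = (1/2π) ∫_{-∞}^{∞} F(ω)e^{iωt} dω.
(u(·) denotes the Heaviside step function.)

F[g](ω) = \frac{512 \left(- 6912 i \omega + \left(16 i \omega + 15\right)^{3} - 6480\right)}{\left(\left(16 i \omega + 15\right)^{2} + 144\right)^{3}}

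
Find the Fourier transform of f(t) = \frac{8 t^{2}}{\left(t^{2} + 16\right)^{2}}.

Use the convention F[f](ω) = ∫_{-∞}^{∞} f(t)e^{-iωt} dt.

F(ω) = \pi \left(1 - 4 \left|{\omega}\right|\right) e^{- 4 \left|{\omega}\right|}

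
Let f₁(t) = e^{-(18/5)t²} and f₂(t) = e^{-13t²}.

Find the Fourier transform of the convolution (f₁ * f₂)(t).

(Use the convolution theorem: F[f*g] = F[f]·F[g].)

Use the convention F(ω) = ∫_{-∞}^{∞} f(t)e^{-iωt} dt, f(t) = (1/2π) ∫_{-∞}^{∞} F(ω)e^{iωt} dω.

F[f₁*f₂](ω) = \frac{\sqrt{130} \pi e^{- \frac{83 \omega^{2}}{936}}}{78}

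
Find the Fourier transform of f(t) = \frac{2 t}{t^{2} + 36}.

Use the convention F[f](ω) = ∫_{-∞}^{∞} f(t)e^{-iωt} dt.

F(ω) = - 2 i \pi e^{- 6 \left|{\omega}\right|} \operatorname{sign}{\left(\omega \right)}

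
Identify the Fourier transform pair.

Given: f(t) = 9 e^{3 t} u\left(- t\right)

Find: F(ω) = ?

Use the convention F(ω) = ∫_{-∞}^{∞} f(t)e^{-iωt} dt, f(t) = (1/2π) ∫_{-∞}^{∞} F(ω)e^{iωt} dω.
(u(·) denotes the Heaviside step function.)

F(ω) = - \frac{9}{i \omega - 3}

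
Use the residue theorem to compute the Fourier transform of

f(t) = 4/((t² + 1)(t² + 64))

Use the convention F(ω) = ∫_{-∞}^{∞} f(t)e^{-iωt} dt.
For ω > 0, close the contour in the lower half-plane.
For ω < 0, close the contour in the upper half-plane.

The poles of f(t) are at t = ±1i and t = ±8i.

Let g(z) = f(z)e^{-iωz}; for large |z| the factor e^{-iωz} decays in the lower half-plane when ω > 0 and in the upper half-plane when ω < 0.

Case ω > 0 (lower half-plane, clockwise contour ⇒ F(ω) = -2πi·ΣRes):
  Res_{z = - i} g(z) = \frac{2 i e^{- \omega}}{63}
  Res_{z = - 8 i} g(z) = - \frac{i e^{- 8 \omega}}{252}
  F(ω) = -2πi·ΣRes = \frac{\pi \left(8 e^{7 \omega} - 1\right) e^{- 8 \omega}}{126}

Case ω < 0 (upper half-plane, counterclockwise contour ⇒ F(ω) = +2πi·ΣRes):
  Res_{z = i} g(z) = - \frac{2 i e^{\omega}}{63}
  Res_{z = 8 i} g(z) = \frac{i e^{8 \omega}}{252}
  F(ω) = 2πi·ΣRes = \frac{\pi \left(8 - e^{7 \omega}\right) e^{\omega}}{126}

Both cases combine into a single formula in |ω|:

F(ω) = \frac{\pi \left(8 e^{7 \left|{\omega}\right|} - 1\right) e^{- 8 \left|{\omega}\right|}}{126}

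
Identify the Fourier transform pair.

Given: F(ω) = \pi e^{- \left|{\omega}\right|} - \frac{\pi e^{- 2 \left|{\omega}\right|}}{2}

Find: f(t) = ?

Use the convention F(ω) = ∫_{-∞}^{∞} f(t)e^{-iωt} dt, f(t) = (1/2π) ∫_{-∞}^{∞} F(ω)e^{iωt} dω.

f(t) = \frac{3}{\left(t^{2} + 1\right) \left(t^{2} + 4\right)}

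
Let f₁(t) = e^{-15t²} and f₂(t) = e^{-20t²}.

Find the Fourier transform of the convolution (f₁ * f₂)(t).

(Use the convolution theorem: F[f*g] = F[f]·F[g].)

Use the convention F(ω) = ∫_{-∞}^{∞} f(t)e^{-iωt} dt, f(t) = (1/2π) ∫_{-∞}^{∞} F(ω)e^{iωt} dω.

F[f₁*f₂](ω) = \frac{\sqrt{3} \pi e^{- \frac{7 \omega^{2}}{240}}}{30}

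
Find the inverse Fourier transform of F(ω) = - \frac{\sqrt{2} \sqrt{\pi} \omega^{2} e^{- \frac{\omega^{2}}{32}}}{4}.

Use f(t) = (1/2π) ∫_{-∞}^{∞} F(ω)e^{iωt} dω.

f(t) = 8 \left(32 t^{2} - 2\right) e^{- 8 t^{2}}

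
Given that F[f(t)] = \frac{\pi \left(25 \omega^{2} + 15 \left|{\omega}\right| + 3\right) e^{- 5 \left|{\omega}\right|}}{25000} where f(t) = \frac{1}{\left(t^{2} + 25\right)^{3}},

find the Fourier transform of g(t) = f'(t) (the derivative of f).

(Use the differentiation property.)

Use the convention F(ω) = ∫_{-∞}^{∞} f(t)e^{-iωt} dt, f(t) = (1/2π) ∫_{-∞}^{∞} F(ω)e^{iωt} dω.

F[g](ω) = \frac{i \pi \omega \left(25 \omega^{2} + 15 \left|{\omega}\right| + 3\right) e^{- 5 \left|{\omega}\right|}}{25000}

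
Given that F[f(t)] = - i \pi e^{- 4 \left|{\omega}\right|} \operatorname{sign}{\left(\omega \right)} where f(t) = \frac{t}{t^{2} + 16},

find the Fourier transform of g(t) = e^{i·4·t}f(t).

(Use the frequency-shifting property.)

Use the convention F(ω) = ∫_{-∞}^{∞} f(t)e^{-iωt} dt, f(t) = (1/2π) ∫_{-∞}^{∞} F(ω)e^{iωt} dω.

F[g](ω) = - i \pi e^{- 4 \left|{\omega - 4}\right|} \operatorname{sign}{\left(\omega - 4 \right)}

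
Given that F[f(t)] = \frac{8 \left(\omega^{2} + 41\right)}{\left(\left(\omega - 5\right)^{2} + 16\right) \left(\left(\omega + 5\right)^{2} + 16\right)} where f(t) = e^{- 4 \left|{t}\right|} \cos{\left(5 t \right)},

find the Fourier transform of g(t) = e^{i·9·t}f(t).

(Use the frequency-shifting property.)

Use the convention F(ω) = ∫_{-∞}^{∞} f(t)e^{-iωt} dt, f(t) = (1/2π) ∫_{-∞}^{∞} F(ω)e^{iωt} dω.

F[g](ω) = \frac{8 \left(\left(\omega - 9\right)^{2} + 41\right)}{\left(\left(\omega - 14\right)^{2} + 16\right) \left(\left(\omega - 4\right)^{2} + 16\right)}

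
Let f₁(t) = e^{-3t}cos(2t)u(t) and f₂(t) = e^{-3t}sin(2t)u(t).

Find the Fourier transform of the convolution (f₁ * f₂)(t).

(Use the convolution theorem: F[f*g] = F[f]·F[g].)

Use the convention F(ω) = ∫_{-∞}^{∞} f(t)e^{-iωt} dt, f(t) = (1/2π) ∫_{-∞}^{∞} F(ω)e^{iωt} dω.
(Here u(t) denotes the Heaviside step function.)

F[f₁*f₂](ω) = \frac{2 \left(i \omega + 3\right)}{\left(\left(i \omega + 3\right)^{2} + 4\right)^{2}}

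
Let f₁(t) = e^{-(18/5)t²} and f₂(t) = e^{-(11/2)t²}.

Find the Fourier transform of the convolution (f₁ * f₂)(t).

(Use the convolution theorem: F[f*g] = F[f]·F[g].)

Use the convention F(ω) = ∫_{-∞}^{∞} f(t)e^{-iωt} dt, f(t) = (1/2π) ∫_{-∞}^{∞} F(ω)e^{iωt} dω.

F[f₁*f₂](ω) = \frac{\sqrt{55} \pi e^{- \frac{91 \omega^{2}}{792}}}{33}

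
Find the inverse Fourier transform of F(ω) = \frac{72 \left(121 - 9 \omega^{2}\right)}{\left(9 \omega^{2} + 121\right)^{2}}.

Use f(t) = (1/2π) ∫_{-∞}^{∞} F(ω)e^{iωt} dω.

f(t) = 4 e^{- \frac{11 \left|{t}\right|}{3}} \left|{t}\right|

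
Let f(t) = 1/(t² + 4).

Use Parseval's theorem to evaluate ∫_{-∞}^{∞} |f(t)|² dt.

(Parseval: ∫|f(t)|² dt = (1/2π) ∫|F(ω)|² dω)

∫|f(t)|² dt = \frac{\pi}{16}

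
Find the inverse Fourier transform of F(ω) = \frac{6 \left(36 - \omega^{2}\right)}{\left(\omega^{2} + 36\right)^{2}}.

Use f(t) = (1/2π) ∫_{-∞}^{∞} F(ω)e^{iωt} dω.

f(t) = 3 e^{- 6 \left|{t}\right|} \left|{t}\right|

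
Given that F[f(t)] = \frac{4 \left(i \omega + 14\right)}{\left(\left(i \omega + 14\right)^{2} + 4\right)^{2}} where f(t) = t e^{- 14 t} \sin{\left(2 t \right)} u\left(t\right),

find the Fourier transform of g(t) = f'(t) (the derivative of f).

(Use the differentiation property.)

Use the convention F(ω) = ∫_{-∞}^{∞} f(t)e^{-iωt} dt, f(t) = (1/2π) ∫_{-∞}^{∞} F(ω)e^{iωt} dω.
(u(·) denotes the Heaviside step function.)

F[g](ω) = \frac{4 i \omega \left(i \omega + 14\right)}{\left(\left(i \omega + 14\right)^{2} + 4\right)^{2}}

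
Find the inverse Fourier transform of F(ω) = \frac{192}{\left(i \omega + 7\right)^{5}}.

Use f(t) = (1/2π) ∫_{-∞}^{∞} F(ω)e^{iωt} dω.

f(t) = 8 t^{4} e^{- 7 t} u\left(t\right)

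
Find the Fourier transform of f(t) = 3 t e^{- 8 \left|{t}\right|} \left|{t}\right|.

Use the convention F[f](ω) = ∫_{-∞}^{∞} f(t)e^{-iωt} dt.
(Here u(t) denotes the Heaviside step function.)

F(ω) = \frac{12 i \omega \left(\omega^{2} - 192\right)}{\left(\omega^{2} + 64\right)^{3}}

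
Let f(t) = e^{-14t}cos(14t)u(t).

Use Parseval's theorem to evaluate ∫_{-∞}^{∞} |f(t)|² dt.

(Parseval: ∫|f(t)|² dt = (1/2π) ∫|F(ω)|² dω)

∫|f(t)|² dt = \frac{3}{112}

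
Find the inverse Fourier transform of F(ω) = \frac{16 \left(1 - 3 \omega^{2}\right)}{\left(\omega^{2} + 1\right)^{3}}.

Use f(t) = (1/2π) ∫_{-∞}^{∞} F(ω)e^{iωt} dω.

f(t) = 4 t^{2} e^{- \left|{t}\right|}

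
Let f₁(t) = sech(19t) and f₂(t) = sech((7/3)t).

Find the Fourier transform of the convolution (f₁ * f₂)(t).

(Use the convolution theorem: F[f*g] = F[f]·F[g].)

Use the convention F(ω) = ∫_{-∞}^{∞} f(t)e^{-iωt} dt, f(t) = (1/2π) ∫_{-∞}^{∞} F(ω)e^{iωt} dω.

F[f₁*f₂](ω) = \frac{3 \pi^{2}}{133 \cosh{\left(\frac{\pi \omega}{38} \right)} \cosh{\left(\frac{3 \pi \omega}{14} \right)}}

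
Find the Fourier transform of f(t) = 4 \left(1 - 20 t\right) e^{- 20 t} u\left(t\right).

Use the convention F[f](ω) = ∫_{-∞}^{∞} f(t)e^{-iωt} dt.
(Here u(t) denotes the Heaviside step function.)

F(ω) = \frac{4 i \omega}{- \omega^{2} + 40 i \omega + 400}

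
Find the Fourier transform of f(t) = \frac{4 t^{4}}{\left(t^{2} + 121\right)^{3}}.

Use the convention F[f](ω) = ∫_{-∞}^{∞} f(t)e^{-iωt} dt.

F(ω) = \frac{\pi \left(121 \omega^{2} - 55 \left|{\omega}\right| + 3\right) e^{- 11 \left|{\omega}\right|}}{22}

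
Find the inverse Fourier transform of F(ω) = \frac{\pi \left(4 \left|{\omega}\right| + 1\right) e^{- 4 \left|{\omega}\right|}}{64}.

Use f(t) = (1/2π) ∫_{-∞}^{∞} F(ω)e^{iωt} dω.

f(t) = \frac{2}{\left(t^{2} + 16\right)^{2}}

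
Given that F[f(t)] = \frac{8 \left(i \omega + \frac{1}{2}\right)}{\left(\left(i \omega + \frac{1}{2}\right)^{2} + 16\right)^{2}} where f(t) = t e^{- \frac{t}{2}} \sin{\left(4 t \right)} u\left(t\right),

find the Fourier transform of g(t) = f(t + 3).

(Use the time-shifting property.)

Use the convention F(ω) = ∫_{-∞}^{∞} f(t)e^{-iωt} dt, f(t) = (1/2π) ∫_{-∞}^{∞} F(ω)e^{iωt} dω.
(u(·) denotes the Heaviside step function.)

F[g](ω) = \frac{\left(128 i \omega + 64\right) e^{3 i \omega}}{\left(\left(2 i \omega + 1\right)^{2} + 64\right)^{2}}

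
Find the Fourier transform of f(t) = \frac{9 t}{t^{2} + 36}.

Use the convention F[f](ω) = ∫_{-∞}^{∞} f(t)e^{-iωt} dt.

F(ω) = - 9 i \pi e^{- 6 \left|{\omega}\right|} \operatorname{sign}{\left(\omega \right)}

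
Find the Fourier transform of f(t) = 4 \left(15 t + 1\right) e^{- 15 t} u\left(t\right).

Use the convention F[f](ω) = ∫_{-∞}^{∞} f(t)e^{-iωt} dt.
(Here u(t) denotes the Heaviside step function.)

F(ω) = \frac{4 \left(- i \omega - 30\right)}{\omega^{2} - 30 i \omega - 225}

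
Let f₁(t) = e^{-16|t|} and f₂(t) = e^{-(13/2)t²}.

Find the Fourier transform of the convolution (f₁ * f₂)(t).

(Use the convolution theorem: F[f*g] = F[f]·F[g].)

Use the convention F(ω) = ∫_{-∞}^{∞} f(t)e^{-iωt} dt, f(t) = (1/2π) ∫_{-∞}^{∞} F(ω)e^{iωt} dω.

F[f₁*f₂](ω) = \frac{32 \sqrt{26} \sqrt{\pi} e^{- \frac{\omega^{2}}{26}}}{13 \left(\omega^{2} + 256\right)}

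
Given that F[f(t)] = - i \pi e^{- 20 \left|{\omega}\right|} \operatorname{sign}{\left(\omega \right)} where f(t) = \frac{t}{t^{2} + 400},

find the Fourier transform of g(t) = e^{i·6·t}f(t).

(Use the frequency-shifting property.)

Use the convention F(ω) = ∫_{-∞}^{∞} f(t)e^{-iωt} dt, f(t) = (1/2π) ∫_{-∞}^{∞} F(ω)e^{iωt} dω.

F[g](ω) = - i \pi e^{- 20 \left|{\omega - 6}\right|} \operatorname{sign}{\left(\omega - 6 \right)}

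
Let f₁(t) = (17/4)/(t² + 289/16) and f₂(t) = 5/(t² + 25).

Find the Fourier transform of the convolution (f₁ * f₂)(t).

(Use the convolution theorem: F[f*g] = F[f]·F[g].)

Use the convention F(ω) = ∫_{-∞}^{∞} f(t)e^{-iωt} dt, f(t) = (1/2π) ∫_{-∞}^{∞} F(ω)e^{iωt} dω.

F[f₁*f₂](ω) = \pi^{2} e^{- \frac{37 \left|{\omega}\right|}{4}}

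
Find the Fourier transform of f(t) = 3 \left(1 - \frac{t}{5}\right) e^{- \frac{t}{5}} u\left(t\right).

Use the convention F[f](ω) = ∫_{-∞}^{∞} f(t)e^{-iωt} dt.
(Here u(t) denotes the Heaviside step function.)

F(ω) = \frac{75 i \omega}{- 25 \omega^{2} + 10 i \omega + 1}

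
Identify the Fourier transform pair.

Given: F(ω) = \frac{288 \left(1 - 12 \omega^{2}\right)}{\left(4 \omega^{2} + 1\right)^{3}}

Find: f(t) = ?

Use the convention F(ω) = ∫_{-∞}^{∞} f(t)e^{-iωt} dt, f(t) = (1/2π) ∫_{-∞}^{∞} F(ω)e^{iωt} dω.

f(t) = 9 t^{2} e^{- \frac{\left|{t}\right|}{2}}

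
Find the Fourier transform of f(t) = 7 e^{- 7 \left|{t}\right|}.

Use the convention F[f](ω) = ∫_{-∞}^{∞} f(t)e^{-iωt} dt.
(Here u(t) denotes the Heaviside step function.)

F(ω) = \frac{98}{\omega^{2} + 49}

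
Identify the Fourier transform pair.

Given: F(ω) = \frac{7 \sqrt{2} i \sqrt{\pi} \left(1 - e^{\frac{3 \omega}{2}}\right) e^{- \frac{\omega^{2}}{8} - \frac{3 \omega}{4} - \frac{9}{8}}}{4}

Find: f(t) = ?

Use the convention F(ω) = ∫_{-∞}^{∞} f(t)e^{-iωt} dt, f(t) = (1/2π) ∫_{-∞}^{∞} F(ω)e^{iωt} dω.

f(t) = 7 e^{- 2 t^{2}} \sin{\left(3 t \right)}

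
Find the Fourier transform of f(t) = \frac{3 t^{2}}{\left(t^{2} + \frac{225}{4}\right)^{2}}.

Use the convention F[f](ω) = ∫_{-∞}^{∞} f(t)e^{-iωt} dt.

F(ω) = \frac{\pi \left(2 - 15 \left|{\omega}\right|\right) e^{- \frac{15 \left|{\omega}\right|}{2}}}{10}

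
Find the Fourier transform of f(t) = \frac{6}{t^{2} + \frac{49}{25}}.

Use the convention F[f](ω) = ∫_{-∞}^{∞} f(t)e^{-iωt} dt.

F(ω) = \frac{30 \pi e^{- \frac{7 \left|{\omega}\right|}{5}}}{7}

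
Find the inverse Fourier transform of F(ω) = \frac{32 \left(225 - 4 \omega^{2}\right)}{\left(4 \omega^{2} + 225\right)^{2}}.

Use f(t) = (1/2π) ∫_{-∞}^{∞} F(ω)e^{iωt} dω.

f(t) = 4 e^{- \frac{15 \left|{t}\right|}{2}} \left|{t}\right|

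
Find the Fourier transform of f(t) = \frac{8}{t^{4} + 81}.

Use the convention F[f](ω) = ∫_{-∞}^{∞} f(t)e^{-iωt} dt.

F(ω) = \frac{8 \pi e^{- \frac{3 \sqrt{2} \left|{\omega}\right|}{2}} \sin{\left(\frac{3 \sqrt{2} \left|{\omega}\right|}{2} + \frac{\pi}{4} \right)}}{27}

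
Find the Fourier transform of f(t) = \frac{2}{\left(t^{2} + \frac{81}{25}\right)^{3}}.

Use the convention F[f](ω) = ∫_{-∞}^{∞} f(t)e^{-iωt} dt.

F(ω) = \frac{125 \pi \left(27 \omega^{2} + 45 \left|{\omega}\right| + 25\right) e^{- \frac{9 \left|{\omega}\right|}{5}}}{78732}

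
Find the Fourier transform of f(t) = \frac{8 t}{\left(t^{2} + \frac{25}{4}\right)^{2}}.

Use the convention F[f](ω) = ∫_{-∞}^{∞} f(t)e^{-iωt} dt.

F(ω) = - \frac{8 i \pi \omega e^{- \frac{5 \left|{\omega}\right|}{2}}}{5}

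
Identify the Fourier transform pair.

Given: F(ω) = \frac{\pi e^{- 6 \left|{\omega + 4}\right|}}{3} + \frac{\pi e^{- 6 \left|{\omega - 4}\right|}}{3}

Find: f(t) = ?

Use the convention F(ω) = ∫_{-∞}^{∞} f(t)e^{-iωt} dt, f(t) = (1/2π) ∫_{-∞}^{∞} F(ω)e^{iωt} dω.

f(t) = \frac{4 \cos{\left(4 t \right)}}{t^{2} + 36}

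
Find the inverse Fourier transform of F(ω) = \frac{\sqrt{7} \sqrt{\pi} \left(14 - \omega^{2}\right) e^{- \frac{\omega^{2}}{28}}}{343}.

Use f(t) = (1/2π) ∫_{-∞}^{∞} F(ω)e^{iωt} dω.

f(t) = 4 t^{2} e^{- 7 t^{2}}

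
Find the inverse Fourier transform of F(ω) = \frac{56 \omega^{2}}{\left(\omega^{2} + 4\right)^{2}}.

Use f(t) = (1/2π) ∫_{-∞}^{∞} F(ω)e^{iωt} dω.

f(t) = 7 \left(1 - 2 \left|{t}\right|\right) e^{- 2 \left|{t}\right|}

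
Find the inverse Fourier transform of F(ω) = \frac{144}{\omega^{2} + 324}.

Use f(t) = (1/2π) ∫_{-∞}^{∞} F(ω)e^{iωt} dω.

f(t) = 4 e^{- 18 \left|{t}\right|}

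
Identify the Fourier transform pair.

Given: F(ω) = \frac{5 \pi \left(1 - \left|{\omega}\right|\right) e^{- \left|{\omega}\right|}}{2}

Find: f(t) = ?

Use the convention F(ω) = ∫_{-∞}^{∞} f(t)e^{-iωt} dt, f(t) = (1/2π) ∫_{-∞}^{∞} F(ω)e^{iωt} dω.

f(t) = \frac{5 t^{2}}{\left(t^{2} + 1\right)^{2}}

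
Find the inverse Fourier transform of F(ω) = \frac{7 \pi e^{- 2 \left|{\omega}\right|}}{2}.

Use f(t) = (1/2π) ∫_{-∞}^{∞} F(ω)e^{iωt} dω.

f(t) = \frac{7}{t^{2} + 4}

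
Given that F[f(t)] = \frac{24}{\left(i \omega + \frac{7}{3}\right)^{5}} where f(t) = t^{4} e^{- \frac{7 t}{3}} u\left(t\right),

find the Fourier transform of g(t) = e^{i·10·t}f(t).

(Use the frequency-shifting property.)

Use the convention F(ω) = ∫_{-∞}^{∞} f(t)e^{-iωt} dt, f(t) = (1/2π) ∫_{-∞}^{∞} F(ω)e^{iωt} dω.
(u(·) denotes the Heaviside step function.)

F[g](ω) = \frac{5832}{\left(3 i \left(\omega - 10\right) + 7\right)^{5}}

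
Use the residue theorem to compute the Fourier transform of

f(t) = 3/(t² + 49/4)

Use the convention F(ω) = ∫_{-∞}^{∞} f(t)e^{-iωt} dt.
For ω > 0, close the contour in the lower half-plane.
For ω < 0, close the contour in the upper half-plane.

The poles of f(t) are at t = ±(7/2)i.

Let g(z) = f(z)e^{-iωz}; for large |z| the factor e^{-iωz} decays in the lower half-plane when ω > 0 and in the upper half-plane when ω < 0.

Case ω > 0 (lower half-plane, clockwise contour ⇒ F(ω) = -2πi·ΣRes):
  Res_{z = - \frac{7 i}{2}} g(z) = \frac{3 i e^{- \frac{7 \omega}{2}}}{7}
  F(ω) = -2πi·ΣRes = \frac{6 \pi e^{- \frac{7 \omega}{2}}}{7}

Case ω < 0 (upper half-plane, counterclockwise contour ⇒ F(ω) = +2πi·ΣRes):
  Res_{z = \frac{7 i}{2}} g(z) = - \frac{3 i e^{\frac{7 \omega}{2}}}{7}
  F(ω) = 2πi·ΣRes = \frac{6 \pi e^{\frac{7 \omega}{2}}}{7}

Both cases combine into a single formula in |ω|:

F(ω) = \frac{6 \pi e^{- \frac{7 \left|{\omega}\right|}{2}}}{7}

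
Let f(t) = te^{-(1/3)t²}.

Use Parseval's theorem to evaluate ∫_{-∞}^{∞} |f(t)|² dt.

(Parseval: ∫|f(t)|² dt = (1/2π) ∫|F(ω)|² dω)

∫|f(t)|² dt = \frac{3 \sqrt{6} \sqrt{\pi}}{8}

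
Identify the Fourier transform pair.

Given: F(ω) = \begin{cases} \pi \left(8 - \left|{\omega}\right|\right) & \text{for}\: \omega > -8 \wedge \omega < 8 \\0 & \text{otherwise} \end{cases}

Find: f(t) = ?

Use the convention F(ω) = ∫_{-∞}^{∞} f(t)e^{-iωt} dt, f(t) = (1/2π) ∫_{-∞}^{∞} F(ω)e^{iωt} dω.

f(t) = \frac{2 \sin^{2}{\left(4 t \right)}}{t^{2}}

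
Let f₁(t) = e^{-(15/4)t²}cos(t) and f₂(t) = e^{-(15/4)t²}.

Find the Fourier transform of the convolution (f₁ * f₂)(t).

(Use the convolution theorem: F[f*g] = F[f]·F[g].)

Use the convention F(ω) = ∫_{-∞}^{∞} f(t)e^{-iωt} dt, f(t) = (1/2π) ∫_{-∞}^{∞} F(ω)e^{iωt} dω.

F[f₁*f₂](ω) = \frac{2 \pi \left(e^{\frac{4 \omega}{15}} + 1\right) e^{- \frac{2 \omega^{2}}{15} - \frac{2 \omega}{15} - \frac{1}{15}}}{15}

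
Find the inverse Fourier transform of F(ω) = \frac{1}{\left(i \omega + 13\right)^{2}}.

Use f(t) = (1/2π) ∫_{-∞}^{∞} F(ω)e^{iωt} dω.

f(t) = t e^{- 13 t} u\left(t\right)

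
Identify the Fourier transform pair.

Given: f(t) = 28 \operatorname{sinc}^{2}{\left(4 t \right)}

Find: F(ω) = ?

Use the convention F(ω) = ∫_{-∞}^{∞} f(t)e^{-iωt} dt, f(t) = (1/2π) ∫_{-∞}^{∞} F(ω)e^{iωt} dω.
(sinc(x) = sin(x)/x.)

F(ω) = \begin{cases} \frac{7 \pi \left(8 - \left|{\omega}\right|\right)}{8} & \text{for}\: \omega > -8 \wedge \omega < 8 \\0 & \text{otherwise} \end{cases}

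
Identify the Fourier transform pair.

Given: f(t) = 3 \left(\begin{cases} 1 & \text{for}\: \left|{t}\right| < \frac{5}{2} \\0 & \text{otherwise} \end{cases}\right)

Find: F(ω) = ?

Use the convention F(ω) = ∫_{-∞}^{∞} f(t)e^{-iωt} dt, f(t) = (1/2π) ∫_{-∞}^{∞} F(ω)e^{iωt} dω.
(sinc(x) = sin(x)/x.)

F(ω) = 15 \operatorname{sinc}{\left(\frac{5 \omega}{2} \right)}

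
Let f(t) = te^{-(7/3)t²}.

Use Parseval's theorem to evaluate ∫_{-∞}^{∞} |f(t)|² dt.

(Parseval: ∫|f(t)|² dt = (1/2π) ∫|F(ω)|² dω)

∫|f(t)|² dt = \frac{3 \sqrt{42} \sqrt{\pi}}{392}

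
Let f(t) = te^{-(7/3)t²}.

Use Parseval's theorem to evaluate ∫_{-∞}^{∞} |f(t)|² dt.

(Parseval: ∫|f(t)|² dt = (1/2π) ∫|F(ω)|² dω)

∫|f(t)|² dt = \frac{3 \sqrt{42} \sqrt{\pi}}{392}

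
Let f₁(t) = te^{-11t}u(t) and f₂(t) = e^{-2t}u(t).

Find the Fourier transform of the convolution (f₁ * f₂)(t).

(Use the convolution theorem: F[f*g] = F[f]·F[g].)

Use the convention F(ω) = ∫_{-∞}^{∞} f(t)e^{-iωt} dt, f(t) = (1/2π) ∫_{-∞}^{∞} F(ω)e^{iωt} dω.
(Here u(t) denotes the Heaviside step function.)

F[f₁*f₂](ω) = \frac{1}{\left(i \omega + 2\right) \left(i \omega + 11\right)^{2}}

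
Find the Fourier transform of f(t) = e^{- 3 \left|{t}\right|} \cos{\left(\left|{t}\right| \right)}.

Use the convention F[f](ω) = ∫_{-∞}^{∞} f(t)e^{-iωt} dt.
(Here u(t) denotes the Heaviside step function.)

F(ω) = \frac{6 \left(\omega^{2} + 10\right)}{\omega^{4} + 16 \omega^{2} + 100}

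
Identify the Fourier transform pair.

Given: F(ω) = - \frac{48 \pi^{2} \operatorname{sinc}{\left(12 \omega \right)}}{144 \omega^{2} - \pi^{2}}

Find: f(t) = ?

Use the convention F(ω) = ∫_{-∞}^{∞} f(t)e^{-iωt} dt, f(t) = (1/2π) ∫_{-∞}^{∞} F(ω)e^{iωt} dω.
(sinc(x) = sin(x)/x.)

f(t) = 4 \left(\begin{cases} \frac{\cos{\left(\frac{\pi t}{12} \right)}}{2} + \frac{1}{2} & \text{for}\: \left|{t}\right| < 12 \\0 & \text{otherwise} \end{cases}\right)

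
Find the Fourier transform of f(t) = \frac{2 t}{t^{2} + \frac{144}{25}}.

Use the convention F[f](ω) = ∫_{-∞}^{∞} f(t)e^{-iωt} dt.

F(ω) = - 2 i \pi e^{- \frac{12 \left|{\omega}\right|}{5}} \operatorname{sign}{\left(\omega \right)}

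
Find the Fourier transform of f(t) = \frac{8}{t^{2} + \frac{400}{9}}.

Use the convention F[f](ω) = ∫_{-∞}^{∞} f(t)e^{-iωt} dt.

F(ω) = \frac{6 \pi e^{- \frac{20 \left|{\omega}\right|}{3}}}{5}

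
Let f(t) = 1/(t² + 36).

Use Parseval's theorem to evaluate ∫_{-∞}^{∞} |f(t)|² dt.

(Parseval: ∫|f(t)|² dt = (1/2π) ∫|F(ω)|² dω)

∫|f(t)|² dt = \frac{\pi}{432}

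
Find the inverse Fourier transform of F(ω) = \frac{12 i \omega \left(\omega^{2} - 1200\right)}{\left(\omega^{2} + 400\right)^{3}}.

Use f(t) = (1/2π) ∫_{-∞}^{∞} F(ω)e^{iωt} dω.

f(t) = 3 t e^{- 20 \left|{t}\right|} \left|{t}\right|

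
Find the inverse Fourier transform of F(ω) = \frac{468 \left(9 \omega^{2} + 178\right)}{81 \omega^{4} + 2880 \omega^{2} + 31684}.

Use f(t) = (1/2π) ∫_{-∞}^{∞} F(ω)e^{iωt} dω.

f(t) = 6 e^{- \frac{13 \left|{t}\right|}{3}} \cos{\left(\left|{t}\right| \right)}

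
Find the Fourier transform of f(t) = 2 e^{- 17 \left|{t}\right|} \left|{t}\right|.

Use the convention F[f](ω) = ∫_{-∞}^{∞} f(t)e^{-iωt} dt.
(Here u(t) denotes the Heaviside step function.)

F(ω) = \frac{4 \left(289 - \omega^{2}\right)}{\left(\omega^{2} + 289\right)^{2}}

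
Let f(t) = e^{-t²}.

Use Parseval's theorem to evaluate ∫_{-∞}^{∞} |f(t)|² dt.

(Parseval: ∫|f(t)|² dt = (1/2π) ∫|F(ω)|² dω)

∫|f(t)|² dt = \frac{\sqrt{2} \sqrt{\pi}}{2}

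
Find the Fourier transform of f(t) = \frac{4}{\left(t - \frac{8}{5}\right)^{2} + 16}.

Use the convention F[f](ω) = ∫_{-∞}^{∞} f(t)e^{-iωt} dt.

F(ω) = \pi e^{- \frac{8 i \omega}{5} - 4 \left|{\omega}\right|}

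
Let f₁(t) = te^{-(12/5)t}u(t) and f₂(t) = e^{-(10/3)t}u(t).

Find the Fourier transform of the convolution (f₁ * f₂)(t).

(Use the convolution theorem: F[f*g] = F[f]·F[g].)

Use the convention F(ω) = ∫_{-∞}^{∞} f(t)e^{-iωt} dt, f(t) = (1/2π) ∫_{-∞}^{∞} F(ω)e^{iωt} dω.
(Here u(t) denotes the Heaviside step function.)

F[f₁*f₂](ω) = \frac{75}{\left(3 i \omega + 10\right) \left(5 i \omega + 12\right)^{2}}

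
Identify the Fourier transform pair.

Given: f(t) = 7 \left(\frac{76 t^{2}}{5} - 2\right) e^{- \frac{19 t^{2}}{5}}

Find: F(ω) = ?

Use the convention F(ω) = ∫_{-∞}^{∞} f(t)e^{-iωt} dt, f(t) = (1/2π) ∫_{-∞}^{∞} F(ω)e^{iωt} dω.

F(ω) = - \frac{35 \sqrt{95} \sqrt{\pi} \omega^{2} e^{- \frac{5 \omega^{2}}{76}}}{361}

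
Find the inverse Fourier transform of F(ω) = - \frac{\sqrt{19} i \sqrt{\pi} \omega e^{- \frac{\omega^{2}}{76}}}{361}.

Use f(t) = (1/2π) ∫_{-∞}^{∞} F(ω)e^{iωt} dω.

f(t) = 2 t e^{- 19 t^{2}}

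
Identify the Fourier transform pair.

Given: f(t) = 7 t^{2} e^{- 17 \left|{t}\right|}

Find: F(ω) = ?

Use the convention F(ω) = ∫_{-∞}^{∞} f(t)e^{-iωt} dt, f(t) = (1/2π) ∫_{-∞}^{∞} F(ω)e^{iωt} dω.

F(ω) = \frac{476 \left(289 - 3 \omega^{2}\right)}{\left(\omega^{2} + 289\right)^{3}}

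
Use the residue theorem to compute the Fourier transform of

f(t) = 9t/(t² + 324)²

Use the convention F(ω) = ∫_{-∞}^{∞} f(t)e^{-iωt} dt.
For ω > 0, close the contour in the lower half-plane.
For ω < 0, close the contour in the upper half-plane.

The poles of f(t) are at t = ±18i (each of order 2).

Let g(z) = f(z)e^{-iωz}; for large |z| the factor e^{-iωz} decays in the lower half-plane when ω > 0 and in the upper half-plane when ω < 0.

Case ω > 0 (lower half-plane, clockwise contour ⇒ F(ω) = -2πi·ΣRes):
  Res_{z = - 18 i} g(z) = \frac{\omega e^{- 18 \omega}}{8} (pole of order 2)
  F(ω) = -2πi·ΣRes = - \frac{i \pi \omega e^{- 18 \omega}}{4}

Case ω < 0 (upper half-plane, counterclockwise contour ⇒ F(ω) = +2πi·ΣRes):
  Res_{z = 18 i} g(z) = - \frac{\omega e^{18 \omega}}{8} (pole of order 2)
  F(ω) = 2πi·ΣRes = - \frac{i \pi \omega e^{18 \omega}}{4}

Both cases combine into a single formula in |ω|:

F(ω) = - \frac{i \pi \omega e^{- 18 \left|{\omega}\right|}}{4}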